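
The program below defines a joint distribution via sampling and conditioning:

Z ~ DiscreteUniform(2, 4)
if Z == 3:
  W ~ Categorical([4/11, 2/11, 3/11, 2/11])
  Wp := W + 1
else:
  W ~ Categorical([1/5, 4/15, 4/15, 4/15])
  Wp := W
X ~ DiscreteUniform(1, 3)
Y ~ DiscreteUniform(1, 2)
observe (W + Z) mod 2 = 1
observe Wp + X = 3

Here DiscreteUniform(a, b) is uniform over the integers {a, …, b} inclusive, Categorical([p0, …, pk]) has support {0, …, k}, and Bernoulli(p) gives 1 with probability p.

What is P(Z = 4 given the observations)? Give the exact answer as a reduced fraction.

P(Z = 4 | obs) = 11/37

Enumerate traces; 6 have nonzero weight after conditioning:
  (Z=2, W=1, X=2, Y=1) weight 2/135
  (Z=2, W=1, X=2, Y=2) weight 2/135
  (Z=3, W=0, X=2, Y=1) weight 2/99
  (Z=3, W=0, X=2, Y=2) weight 2/99
  (Z=4, W=1, X=2, Y=1) weight 2/135
  (Z=4, W=1, X=2, Y=2) weight 2/135
Group by Z:
  weight(Z=2) = 4/135
  weight(Z=3) = 4/99
  weight(Z=4) = 4/135
Total weight = 4/135 + 4/99 + 4/135 = 148/1485
P(Z=2 | obs) = 4/135 / 148/1485 = 11/37
P(Z=3 | obs) = 4/99 / 148/1485 = 15/37
P(Z=4 | obs) = 4/135 / 148/1485 = 11/37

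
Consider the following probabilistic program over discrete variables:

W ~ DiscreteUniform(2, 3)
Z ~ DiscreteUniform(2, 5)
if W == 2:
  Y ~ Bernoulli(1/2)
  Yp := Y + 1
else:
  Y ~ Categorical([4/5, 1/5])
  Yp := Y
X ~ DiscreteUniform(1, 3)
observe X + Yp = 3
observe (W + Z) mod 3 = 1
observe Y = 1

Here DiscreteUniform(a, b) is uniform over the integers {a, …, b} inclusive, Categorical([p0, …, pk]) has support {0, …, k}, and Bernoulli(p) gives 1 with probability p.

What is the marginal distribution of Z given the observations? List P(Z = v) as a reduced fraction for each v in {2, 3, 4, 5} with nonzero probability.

Enumerate traces; 3 have nonzero weight after conditioning:
  (W=2, Z=2, Y=1, X=1) weight 1/48
  (W=2, Z=5, Y=1, X=1) weight 1/48
  (W=3, Z=4, Y=1, X=2) weight 1/120
Group by Z:
  weight(Z=2) = 1/48
  weight(Z=4) = 1/120
  weight(Z=5) = 1/48
Total weight = 1/48 + 1/120 + 1/48 = 1/20
P(Z=2 | obs) = 1/48 / 1/20 = 5/12
P(Z=4 | obs) = 1/120 / 1/20 = 1/6
P(Z=5 | obs) = 1/48 / 1/20 = 5/12

P(Z=2) = 5/12, P(Z=4) = 1/6, P(Z=5) = 5/12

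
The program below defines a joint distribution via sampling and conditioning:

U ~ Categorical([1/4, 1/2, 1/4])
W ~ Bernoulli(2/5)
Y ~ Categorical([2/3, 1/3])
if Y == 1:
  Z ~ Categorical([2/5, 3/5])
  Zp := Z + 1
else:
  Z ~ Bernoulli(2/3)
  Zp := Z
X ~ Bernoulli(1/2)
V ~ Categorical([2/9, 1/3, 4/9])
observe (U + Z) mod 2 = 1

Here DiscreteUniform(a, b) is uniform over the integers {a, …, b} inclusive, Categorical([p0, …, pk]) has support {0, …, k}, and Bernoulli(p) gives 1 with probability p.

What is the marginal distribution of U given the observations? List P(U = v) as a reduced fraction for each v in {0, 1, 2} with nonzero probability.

P(U=0) = 29/90, P(U=1) = 16/45, P(U=2) = 29/90

Enumerate traces; 72 have nonzero weight after conditioning:
  (U=0, W=0, Y=0, Z=1, X=0, V=0) weight 1/135
  (U=0, W=0, Y=0, Z=1, X=0, V=1) weight 1/90
  (U=0, W=0, Y=0, Z=1, X=0, V=2) weight 2/135
  (U=0, W=0, Y=0, Z=1, X=1, V=0) weight 1/135
  (U=0, W=0, Y=0, Z=1, X=1, V=1) weight 1/90
  (U=0, W=0, Y=0, Z=1, X=1, V=2) weight 2/135
  (U=0, W=0, Y=1, Z=1, X=0, V=0) weight 1/300
  (U=0, W=0, Y=1, Z=1, X=0, V=1) weight 1/200
  (U=1, W=0, Y=0, Z=0, X=0, V=0) weight 1/135
  (U=2, W=0, Y=0, Z=1, X=0, V=0) weight 1/135
  … 62 more
Group by U:
  weight(U=0) = 29/180
  weight(U=1) = 8/45
  weight(U=2) = 29/180
Total weight = 29/180 + 8/45 + 29/180 = 1/2
P(U=0 | obs) = 29/180 / 1/2 = 29/90
P(U=1 | obs) = 8/45 / 1/2 = 16/45
P(U=2 | obs) = 29/180 / 1/2 = 29/90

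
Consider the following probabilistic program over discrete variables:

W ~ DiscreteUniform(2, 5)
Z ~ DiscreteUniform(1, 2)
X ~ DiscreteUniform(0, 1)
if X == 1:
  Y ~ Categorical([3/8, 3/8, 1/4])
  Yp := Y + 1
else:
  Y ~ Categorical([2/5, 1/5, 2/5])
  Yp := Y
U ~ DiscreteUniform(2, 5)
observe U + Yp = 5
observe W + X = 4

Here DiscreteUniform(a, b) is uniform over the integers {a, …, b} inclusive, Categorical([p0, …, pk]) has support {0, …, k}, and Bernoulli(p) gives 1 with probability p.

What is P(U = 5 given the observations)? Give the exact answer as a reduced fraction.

Enumerate traces; 12 have nonzero weight after conditioning:
  (W=3, Z=1, X=1, Y=0, U=4) weight 3/512
  (W=3, Z=1, X=1, Y=1, U=3) weight 3/512
  (W=3, Z=1, X=1, Y=2, U=2) weight 1/256
  (W=3, Z=2, X=1, Y=0, U=4) weight 3/512
  (W=3, Z=2, X=1, Y=1, U=3) weight 3/512
  (W=3, Z=2, X=1, Y=2, U=2) weight 1/256
  (W=4, Z=1, X=0, Y=0, U=5) weight 1/160
  (W=4, Z=1, X=0, Y=1, U=4) weight 1/320
  … 4 more
Group by U:
  weight(U=2) = 1/128
  weight(U=3) = 31/1280
  weight(U=4) = 23/1280
  weight(U=5) = 1/80
Total weight = 1/128 + 31/1280 + 23/1280 + 1/80 = 1/16
P(U=2 | obs) = 1/128 / 1/16 = 1/8
P(U=3 | obs) = 31/1280 / 1/16 = 31/80
P(U=4 | obs) = 23/1280 / 1/16 = 23/80
P(U=5 | obs) = 1/80 / 1/16 = 1/5

P(U = 5 | obs) = 1/5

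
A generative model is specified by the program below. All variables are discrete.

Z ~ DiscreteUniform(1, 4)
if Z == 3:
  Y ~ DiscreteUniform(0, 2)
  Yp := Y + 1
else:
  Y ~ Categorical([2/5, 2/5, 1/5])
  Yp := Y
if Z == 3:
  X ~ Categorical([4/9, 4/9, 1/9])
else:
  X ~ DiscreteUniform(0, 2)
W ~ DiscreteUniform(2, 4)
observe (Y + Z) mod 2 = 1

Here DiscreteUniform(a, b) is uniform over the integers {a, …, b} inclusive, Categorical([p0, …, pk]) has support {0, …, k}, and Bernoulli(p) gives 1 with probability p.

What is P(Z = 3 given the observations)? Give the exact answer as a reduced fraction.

P(Z = 3 | obs) = 10/31

Enumerate traces; 54 have nonzero weight after conditioning:
  (Z=1, Y=0, X=0, W=2) weight 1/90
  (Z=1, Y=0, X=0, W=3) weight 1/90
  (Z=1, Y=0, X=0, W=4) weight 1/90
  (Z=1, Y=0, X=1, W=2) weight 1/90
  (Z=1, Y=0, X=1, W=3) weight 1/90
  (Z=1, Y=0, X=1, W=4) weight 1/90
  (Z=1, Y=0, X=2, W=2) weight 1/90
  (Z=1, Y=0, X=2, W=3) weight 1/90
  (Z=2, Y=1, X=0, W=2) weight 1/90
  (Z=3, Y=0, X=0, W=2) weight 1/81
  … 44 more
Group by Z:
  weight(Z=1) = 3/20
  weight(Z=2) = 1/10
  weight(Z=3) = 1/6
  weight(Z=4) = 1/10
Total weight = 3/20 + 1/10 + 1/6 + 1/10 = 31/60
P(Z=1 | obs) = 3/20 / 31/60 = 9/31
P(Z=2 | obs) = 1/10 / 31/60 = 6/31
P(Z=3 | obs) = 1/6 / 31/60 = 10/31
P(Z=4 | obs) = 1/10 / 31/60 = 6/31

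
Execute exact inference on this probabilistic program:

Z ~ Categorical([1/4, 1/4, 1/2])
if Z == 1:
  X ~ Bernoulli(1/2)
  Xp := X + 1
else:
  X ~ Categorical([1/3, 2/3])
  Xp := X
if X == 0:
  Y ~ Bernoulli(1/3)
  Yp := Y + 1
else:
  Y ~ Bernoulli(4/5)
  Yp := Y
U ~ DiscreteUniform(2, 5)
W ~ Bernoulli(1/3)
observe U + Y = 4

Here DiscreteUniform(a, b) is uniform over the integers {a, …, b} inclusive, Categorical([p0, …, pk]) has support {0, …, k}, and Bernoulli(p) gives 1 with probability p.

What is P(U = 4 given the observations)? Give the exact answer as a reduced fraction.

Enumerate traces; 24 have nonzero weight after conditioning:
  (Z=0, X=0, Y=0, U=4, W=0) weight 1/108
  (Z=0, X=0, Y=0, U=4, W=1) weight 1/216
  (Z=0, X=0, Y=1, U=3, W=0) weight 1/216
  (Z=0, X=0, Y=1, U=3, W=1) weight 1/432
  (Z=0, X=1, Y=0, U=4, W=0) weight 1/180
  (Z=0, X=1, Y=0, U=4, W=1) weight 1/360
  (Z=0, X=1, Y=1, U=3, W=0) weight 1/45
  (Z=0, X=1, Y=1, U=3, W=1) weight 1/90
  … 16 more
Group by U:
  weight(U=3) = 5/32
  weight(U=4) = 3/32
Total weight = 5/32 + 3/32 = 1/4
P(U=3 | obs) = 5/32 / 1/4 = 5/8
P(U=4 | obs) = 3/32 / 1/4 = 3/8

P(U = 4 | obs) = 3/8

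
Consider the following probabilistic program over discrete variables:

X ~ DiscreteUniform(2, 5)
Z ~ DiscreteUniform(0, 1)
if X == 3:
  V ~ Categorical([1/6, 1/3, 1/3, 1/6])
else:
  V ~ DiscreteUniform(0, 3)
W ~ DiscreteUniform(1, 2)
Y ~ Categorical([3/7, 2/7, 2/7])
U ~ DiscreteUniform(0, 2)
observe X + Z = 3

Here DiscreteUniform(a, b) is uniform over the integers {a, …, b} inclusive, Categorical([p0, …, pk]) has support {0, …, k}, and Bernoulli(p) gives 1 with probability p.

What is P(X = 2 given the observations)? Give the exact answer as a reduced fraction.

P(X = 2 | obs) = 1/2

Enumerate traces; 144 have nonzero weight after conditioning:
  (X=2, Z=1, V=0, W=1, Y=0, U=0) weight 1/448
  (X=2, Z=1, V=0, W=1, Y=0, U=1) weight 1/448
  (X=2, Z=1, V=0, W=1, Y=0, U=2) weight 1/448
  (X=2, Z=1, V=0, W=1, Y=1, U=0) weight 1/672
  (X=2, Z=1, V=0, W=1, Y=1, U=1) weight 1/672
  (X=2, Z=1, V=0, W=1, Y=1, U=2) weight 1/672
  (X=2, Z=1, V=0, W=1, Y=2, U=0) weight 1/672
  (X=2, Z=1, V=0, W=1, Y=2, U=1) weight 1/672
  (X=3, Z=0, V=0, W=1, Y=0, U=0) weight 1/672
  … 135 more
Group by X:
  weight(X=2) = 1/8
  weight(X=3) = 1/8
Total weight = 1/8 + 1/8 = 1/4
P(X=2 | obs) = 1/8 / 1/4 = 1/2
P(X=3 | obs) = 1/8 / 1/4 = 1/2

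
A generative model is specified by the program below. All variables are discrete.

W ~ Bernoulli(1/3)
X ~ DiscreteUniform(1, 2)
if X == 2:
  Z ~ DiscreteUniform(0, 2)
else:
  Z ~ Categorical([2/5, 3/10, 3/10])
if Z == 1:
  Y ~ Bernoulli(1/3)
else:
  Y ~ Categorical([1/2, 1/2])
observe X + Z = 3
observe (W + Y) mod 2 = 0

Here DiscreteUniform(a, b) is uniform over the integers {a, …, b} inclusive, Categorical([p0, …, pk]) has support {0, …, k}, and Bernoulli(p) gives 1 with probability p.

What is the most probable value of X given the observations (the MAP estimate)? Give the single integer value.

Enumerate traces; 4 have nonzero weight after conditioning:
  (W=0, X=1, Z=2, Y=0) weight 1/20
  (W=0, X=2, Z=1, Y=0) weight 2/27
  (W=1, X=1, Z=2, Y=1) weight 1/40
  (W=1, X=2, Z=1, Y=1) weight 1/54
Group by X:
  weight(X=1) = 3/40
  weight(X=2) = 5/54
Total weight = 3/40 + 5/54 = 181/1080
P(X=1 | obs) = 3/40 / 181/1080 = 81/181
P(X=2 | obs) = 5/54 / 181/1080 = 100/181
argmax = 2

argmax_v P(X = v | obs) = 2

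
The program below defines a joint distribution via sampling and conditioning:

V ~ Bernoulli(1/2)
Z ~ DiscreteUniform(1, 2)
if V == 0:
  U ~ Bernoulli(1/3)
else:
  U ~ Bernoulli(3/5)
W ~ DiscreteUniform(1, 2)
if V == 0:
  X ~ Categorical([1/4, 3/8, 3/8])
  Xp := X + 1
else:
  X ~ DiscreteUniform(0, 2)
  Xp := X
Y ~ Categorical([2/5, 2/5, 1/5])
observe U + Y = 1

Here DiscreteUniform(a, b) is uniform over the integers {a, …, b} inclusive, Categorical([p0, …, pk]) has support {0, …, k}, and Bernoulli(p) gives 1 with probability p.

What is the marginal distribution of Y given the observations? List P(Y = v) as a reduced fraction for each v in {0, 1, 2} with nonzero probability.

P(Y=0) = 7/15, P(Y=1) = 8/15

Enumerate traces; 48 have nonzero weight after conditioning:
  (V=0, Z=1, U=0, W=1, X=0, Y=1) weight 1/120
  (V=0, Z=1, U=0, W=1, X=1, Y=1) weight 1/80
  (V=0, Z=1, U=0, W=1, X=2, Y=1) weight 1/80
  (V=0, Z=1, U=0, W=2, X=0, Y=1) weight 1/120
  (V=0, Z=1, U=0, W=2, X=1, Y=1) weight 1/80
  (V=0, Z=1, U=0, W=2, X=2, Y=1) weight 1/80
  (V=0, Z=1, U=1, W=1, X=0, Y=0) weight 1/240
  (V=0, Z=1, U=1, W=1, X=1, Y=0) weight 1/160
  … 40 more
Group by Y:
  weight(Y=0) = 14/75
  weight(Y=1) = 16/75
Total weight = 14/75 + 16/75 = 2/5
P(Y=0 | obs) = 14/75 / 2/5 = 7/15
P(Y=1 | obs) = 16/75 / 2/5 = 8/15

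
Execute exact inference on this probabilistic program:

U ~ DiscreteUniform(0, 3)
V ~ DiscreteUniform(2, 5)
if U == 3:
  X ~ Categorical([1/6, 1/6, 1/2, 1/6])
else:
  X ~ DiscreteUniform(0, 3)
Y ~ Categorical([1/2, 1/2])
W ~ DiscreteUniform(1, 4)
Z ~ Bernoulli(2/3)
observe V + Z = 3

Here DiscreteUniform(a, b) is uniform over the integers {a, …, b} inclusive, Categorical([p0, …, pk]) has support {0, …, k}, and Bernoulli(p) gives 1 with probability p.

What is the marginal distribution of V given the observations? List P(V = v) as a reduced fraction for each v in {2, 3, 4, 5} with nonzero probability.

P(V=2) = 2/3, P(V=3) = 1/3

Enumerate traces; 256 have nonzero weight after conditioning:
  (U=0, V=2, X=0, Y=0, W=1, Z=1) weight 1/768
  (U=0, V=2, X=0, Y=0, W=2, Z=1) weight 1/768
  (U=0, V=2, X=0, Y=0, W=3, Z=1) weight 1/768
  (U=0, V=2, X=0, Y=0, W=4, Z=1) weight 1/768
  (U=0, V=2, X=0, Y=1, W=1, Z=1) weight 1/768
  (U=0, V=2, X=0, Y=1, W=2, Z=1) weight 1/768
  (U=0, V=2, X=0, Y=1, W=3, Z=1) weight 1/768
  (U=0, V=2, X=0, Y=1, W=4, Z=1) weight 1/768
  (U=0, V=3, X=0, Y=0, W=1, Z=0) weight 1/1536
  … 247 more
Group by V:
  weight(V=2) = 1/6
  weight(V=3) = 1/12
Total weight = 1/6 + 1/12 = 1/4
P(V=2 | obs) = 1/6 / 1/4 = 2/3
P(V=3 | obs) = 1/12 / 1/4 = 1/3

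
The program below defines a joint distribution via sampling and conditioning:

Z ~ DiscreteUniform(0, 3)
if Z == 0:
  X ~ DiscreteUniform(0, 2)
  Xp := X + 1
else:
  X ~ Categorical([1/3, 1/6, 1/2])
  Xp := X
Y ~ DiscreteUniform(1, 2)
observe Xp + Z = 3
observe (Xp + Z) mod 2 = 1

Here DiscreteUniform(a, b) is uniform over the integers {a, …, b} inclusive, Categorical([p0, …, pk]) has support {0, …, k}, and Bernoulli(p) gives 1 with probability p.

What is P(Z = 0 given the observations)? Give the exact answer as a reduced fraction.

Enumerate traces; 8 have nonzero weight after conditioning:
  (Z=0, X=2, Y=1) weight 1/24
  (Z=0, X=2, Y=2) weight 1/24
  (Z=1, X=2, Y=1) weight 1/16
  (Z=1, X=2, Y=2) weight 1/16
  (Z=2, X=1, Y=1) weight 1/48
  (Z=2, X=1, Y=2) weight 1/48
  (Z=3, X=0, Y=1) weight 1/24
  (Z=3, X=0, Y=2) weight 1/24
Group by Z:
  weight(Z=0) = 1/12
  weight(Z=1) = 1/8
  weight(Z=2) = 1/24
  weight(Z=3) = 1/12
Total weight = 1/12 + 1/8 + 1/24 + 1/12 = 1/3
P(Z=0 | obs) = 1/12 / 1/3 = 1/4
P(Z=1 | obs) = 1/8 / 1/3 = 3/8
P(Z=2 | obs) = 1/24 / 1/3 = 1/8
P(Z=3 | obs) = 1/12 / 1/3 = 1/4

P(Z = 0 | obs) = 1/4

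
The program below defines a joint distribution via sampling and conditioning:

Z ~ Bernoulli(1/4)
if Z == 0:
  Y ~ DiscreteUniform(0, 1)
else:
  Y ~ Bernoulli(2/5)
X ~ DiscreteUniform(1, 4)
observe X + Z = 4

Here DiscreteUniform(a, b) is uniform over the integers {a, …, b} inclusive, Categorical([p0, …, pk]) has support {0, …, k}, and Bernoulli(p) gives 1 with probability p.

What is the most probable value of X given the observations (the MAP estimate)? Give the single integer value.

Enumerate traces; 4 have nonzero weight after conditioning:
  (Z=0, Y=0, X=4) weight 3/32
  (Z=0, Y=1, X=4) weight 3/32
  (Z=1, Y=0, X=3) weight 3/80
  (Z=1, Y=1, X=3) weight 1/40
Group by X:
  weight(X=3) = 1/16
  weight(X=4) = 3/16
Total weight = 1/16 + 3/16 = 1/4
P(X=3 | obs) = 1/16 / 1/4 = 1/4
P(X=4 | obs) = 3/16 / 1/4 = 3/4
argmax = 4

argmax_v P(X = v | obs) = 4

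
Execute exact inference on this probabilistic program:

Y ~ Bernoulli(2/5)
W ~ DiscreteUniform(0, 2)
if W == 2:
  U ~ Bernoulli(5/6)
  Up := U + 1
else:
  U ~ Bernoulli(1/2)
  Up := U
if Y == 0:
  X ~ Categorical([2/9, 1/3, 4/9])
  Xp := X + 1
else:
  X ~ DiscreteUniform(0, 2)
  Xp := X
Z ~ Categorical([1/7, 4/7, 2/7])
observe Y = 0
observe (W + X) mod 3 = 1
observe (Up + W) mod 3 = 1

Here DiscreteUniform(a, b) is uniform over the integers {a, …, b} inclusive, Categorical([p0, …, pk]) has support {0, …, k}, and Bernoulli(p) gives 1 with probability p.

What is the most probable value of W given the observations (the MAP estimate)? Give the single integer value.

Enumerate traces; 9 have nonzero weight after conditioning:
  (Y=0, W=0, U=1, X=1, Z=0) weight 1/210
  (Y=0, W=0, U=1, X=1, Z=1) weight 2/105
  (Y=0, W=0, U=1, X=1, Z=2) weight 1/105
  (Y=0, W=1, U=0, X=0, Z=0) weight 1/315
  (Y=0, W=1, U=0, X=0, Z=1) weight 4/315
  (Y=0, W=1, U=0, X=0, Z=2) weight 2/315
  (Y=0, W=2, U=1, X=2, Z=0) weight 2/189
  (Y=0, W=2, U=1, X=2, Z=1) weight 8/189
  … 1 more
Group by W:
  weight(W=0) = 1/30
  weight(W=1) = 1/45
  weight(W=2) = 2/27
Total weight = 1/30 + 1/45 + 2/27 = 7/54
P(W=0 | obs) = 1/30 / 7/54 = 9/35
P(W=1 | obs) = 1/45 / 7/54 = 6/35
P(W=2 | obs) = 2/27 / 7/54 = 4/7
argmax = 2

argmax_v P(W = v | obs) = 2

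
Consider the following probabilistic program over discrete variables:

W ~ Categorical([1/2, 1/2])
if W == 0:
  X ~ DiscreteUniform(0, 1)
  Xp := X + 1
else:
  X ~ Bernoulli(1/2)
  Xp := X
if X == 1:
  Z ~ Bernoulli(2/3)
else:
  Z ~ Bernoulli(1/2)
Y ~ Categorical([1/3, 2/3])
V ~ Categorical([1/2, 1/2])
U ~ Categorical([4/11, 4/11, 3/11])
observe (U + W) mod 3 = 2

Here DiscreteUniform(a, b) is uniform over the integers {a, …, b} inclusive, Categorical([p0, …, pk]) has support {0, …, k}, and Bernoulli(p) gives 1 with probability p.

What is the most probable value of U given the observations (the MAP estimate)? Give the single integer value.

Enumerate traces; 32 have nonzero weight after conditioning:
  (W=0, X=0, Z=0, Y=0, V=0, U=2) weight 1/176
  (W=0, X=0, Z=0, Y=0, V=1, U=2) weight 1/176
  (W=0, X=0, Z=0, Y=1, V=0, U=2) weight 1/88
  (W=0, X=0, Z=0, Y=1, V=1, U=2) weight 1/88
  (W=0, X=0, Z=1, Y=0, V=0, U=2) weight 1/176
  (W=0, X=0, Z=1, Y=0, V=1, U=2) weight 1/176
  (W=0, X=0, Z=1, Y=1, V=0, U=2) weight 1/88
  (W=0, X=0, Z=1, Y=1, V=1, U=2) weight 1/88
  (W=1, X=0, Z=0, Y=0, V=0, U=1) weight 1/132
  … 23 more
Group by U:
  weight(U=1) = 2/11
  weight(U=2) = 3/22
Total weight = 2/11 + 3/22 = 7/22
P(U=1 | obs) = 2/11 / 7/22 = 4/7
P(U=2 | obs) = 3/22 / 7/22 = 3/7
argmax = 1

argmax_v P(U = v | obs) = 1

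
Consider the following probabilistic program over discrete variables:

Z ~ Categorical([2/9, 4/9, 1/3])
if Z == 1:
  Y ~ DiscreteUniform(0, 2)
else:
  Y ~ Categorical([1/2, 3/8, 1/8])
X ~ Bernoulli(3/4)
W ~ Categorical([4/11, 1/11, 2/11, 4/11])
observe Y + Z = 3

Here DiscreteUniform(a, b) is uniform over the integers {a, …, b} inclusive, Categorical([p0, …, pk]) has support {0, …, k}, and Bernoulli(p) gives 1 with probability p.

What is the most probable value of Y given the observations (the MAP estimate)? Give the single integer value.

Enumerate traces; 16 have nonzero weight after conditioning:
  (Z=1, Y=2, X=0, W=0) weight 4/297
  (Z=1, Y=2, X=0, W=1) weight 1/297
  (Z=1, Y=2, X=0, W=2) weight 2/297
  (Z=1, Y=2, X=0, W=3) weight 4/297
  (Z=1, Y=2, X=1, W=0) weight 4/99
  (Z=1, Y=2, X=1, W=1) weight 1/99
  (Z=1, Y=2, X=1, W=2) weight 2/99
  (Z=1, Y=2, X=1, W=3) weight 4/99
  (Z=2, Y=1, X=0, W=0) weight 1/88
  … 7 more
Group by Y:
  weight(Y=1) = 1/8
  weight(Y=2) = 4/27
Total weight = 1/8 + 4/27 = 59/216
P(Y=1 | obs) = 1/8 / 59/216 = 27/59
P(Y=2 | obs) = 4/27 / 59/216 = 32/59
argmax = 2

argmax_v P(Y = v | obs) = 2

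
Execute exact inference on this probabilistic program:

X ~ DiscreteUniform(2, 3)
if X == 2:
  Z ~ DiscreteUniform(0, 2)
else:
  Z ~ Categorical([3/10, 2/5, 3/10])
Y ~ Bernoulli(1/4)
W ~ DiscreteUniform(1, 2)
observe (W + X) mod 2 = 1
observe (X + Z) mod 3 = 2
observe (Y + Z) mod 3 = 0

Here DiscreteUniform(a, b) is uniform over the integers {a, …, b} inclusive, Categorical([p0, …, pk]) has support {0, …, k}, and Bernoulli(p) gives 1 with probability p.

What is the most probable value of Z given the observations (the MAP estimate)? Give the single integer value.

Enumerate traces; 2 have nonzero weight after conditioning:
  (X=2, Z=0, Y=0, W=1) weight 1/16
  (X=3, Z=2, Y=1, W=2) weight 3/160
Group by Z:
  weight(Z=0) = 1/16
  weight(Z=2) = 3/160
Total weight = 1/16 + 3/160 = 13/160
P(Z=0 | obs) = 1/16 / 13/160 = 10/13
P(Z=2 | obs) = 3/160 / 13/160 = 3/13
argmax = 0

argmax_v P(Z = v | obs) = 0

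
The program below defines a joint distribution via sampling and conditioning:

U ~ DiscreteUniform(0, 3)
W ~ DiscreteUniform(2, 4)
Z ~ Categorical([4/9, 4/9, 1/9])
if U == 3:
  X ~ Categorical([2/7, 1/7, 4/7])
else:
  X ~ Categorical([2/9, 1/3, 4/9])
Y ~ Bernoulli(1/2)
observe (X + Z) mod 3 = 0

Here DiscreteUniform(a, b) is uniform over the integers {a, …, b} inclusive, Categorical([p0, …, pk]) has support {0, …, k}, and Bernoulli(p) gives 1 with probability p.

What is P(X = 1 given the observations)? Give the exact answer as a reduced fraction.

Enumerate traces; 72 have nonzero weight after conditioning:
  (U=0, W=2, Z=0, X=0, Y=0) weight 1/243
  (U=0, W=2, Z=0, X=0, Y=1) weight 1/243
  (U=0, W=2, Z=1, X=2, Y=0) weight 2/243
  (U=0, W=2, Z=1, X=2, Y=1) weight 2/243
  (U=0, W=2, Z=2, X=1, Y=0) weight 1/648
  (U=0, W=2, Z=2, X=1, Y=1) weight 1/648
  (U=0, W=3, Z=0, X=0, Y=0) weight 1/243
  (U=0, W=3, Z=0, X=0, Y=1) weight 1/243
  … 64 more
Group by X:
  weight(X=0) = 20/189
  weight(X=1) = 2/63
  weight(X=2) = 40/189
Total weight = 20/189 + 2/63 + 40/189 = 22/63
P(X=0 | obs) = 20/189 / 22/63 = 10/33
P(X=1 | obs) = 2/63 / 22/63 = 1/11
P(X=2 | obs) = 40/189 / 22/63 = 20/33

P(X = 1 | obs) = 1/11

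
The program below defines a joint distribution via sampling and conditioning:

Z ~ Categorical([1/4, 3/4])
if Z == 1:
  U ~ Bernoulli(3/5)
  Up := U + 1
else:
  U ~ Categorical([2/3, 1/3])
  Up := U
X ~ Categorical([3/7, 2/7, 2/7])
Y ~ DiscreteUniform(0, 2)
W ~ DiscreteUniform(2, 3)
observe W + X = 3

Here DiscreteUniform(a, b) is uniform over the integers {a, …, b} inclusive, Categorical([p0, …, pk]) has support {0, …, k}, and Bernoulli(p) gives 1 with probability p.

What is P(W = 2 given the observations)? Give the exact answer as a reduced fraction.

Enumerate traces; 24 have nonzero weight after conditioning:
  (Z=0, U=0, X=0, Y=0, W=3) weight 1/84
  (Z=0, U=0, X=0, Y=1, W=3) weight 1/84
  (Z=0, U=0, X=0, Y=2, W=3) weight 1/84
  (Z=0, U=0, X=1, Y=0, W=2) weight 1/126
  (Z=0, U=0, X=1, Y=1, W=2) weight 1/126
  (Z=0, U=0, X=1, Y=2, W=2) weight 1/126
  (Z=0, U=1, X=0, Y=0, W=3) weight 1/168
  (Z=0, U=1, X=0, Y=1, W=3) weight 1/168
  … 16 more
Group by W:
  weight(W=2) = 1/7
  weight(W=3) = 3/14
Total weight = 1/7 + 3/14 = 5/14
P(W=2 | obs) = 1/7 / 5/14 = 2/5
P(W=3 | obs) = 3/14 / 5/14 = 3/5

P(W = 2 | obs) = 2/5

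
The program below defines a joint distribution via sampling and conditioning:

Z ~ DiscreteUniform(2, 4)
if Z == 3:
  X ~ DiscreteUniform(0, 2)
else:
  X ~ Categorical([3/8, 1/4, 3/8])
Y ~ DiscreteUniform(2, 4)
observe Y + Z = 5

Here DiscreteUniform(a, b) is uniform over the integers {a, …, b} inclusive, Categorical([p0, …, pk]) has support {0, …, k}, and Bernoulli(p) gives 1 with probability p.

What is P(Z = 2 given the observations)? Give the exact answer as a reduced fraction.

Enumerate traces; 6 have nonzero weight after conditioning:
  (Z=2, X=0, Y=3) weight 1/24
  (Z=2, X=1, Y=3) weight 1/36
  (Z=2, X=2, Y=3) weight 1/24
  (Z=3, X=0, Y=2) weight 1/27
  (Z=3, X=1, Y=2) weight 1/27
  (Z=3, X=2, Y=2) weight 1/27
Group by Z:
  weight(Z=2) = 1/9
  weight(Z=3) = 1/9
Total weight = 1/9 + 1/9 = 2/9
P(Z=2 | obs) = 1/9 / 2/9 = 1/2
P(Z=3 | obs) = 1/9 / 2/9 = 1/2

P(Z = 2 | obs) = 1/2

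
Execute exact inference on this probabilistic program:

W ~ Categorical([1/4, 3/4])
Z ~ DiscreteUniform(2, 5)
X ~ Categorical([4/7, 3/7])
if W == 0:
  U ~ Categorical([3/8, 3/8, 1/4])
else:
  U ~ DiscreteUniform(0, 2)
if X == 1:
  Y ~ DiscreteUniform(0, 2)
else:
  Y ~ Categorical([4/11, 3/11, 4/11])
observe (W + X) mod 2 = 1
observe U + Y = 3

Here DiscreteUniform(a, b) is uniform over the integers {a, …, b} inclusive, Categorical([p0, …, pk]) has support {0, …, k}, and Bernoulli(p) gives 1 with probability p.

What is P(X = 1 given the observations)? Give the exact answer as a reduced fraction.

P(X = 1 | obs) = 55/279

Enumerate traces; 16 have nonzero weight after conditioning:
  (W=0, Z=2, X=1, U=1, Y=2) weight 3/896
  (W=0, Z=2, X=1, U=2, Y=1) weight 1/448
  (W=0, Z=3, X=1, U=1, Y=2) weight 3/896
  (W=0, Z=3, X=1, U=2, Y=1) weight 1/448
  (W=0, Z=4, X=1, U=1, Y=2) weight 3/896
  (W=0, Z=4, X=1, U=2, Y=1) weight 1/448
  (W=0, Z=5, X=1, U=1, Y=2) weight 3/896
  (W=0, Z=5, X=1, U=2, Y=1) weight 1/448
  (W=1, Z=2, X=0, U=1, Y=2) weight 1/77
  … 7 more
Group by X:
  weight(X=0) = 1/11
  weight(X=1) = 5/224
Total weight = 1/11 + 5/224 = 279/2464
P(X=0 | obs) = 1/11 / 279/2464 = 224/279
P(X=1 | obs) = 5/224 / 279/2464 = 55/279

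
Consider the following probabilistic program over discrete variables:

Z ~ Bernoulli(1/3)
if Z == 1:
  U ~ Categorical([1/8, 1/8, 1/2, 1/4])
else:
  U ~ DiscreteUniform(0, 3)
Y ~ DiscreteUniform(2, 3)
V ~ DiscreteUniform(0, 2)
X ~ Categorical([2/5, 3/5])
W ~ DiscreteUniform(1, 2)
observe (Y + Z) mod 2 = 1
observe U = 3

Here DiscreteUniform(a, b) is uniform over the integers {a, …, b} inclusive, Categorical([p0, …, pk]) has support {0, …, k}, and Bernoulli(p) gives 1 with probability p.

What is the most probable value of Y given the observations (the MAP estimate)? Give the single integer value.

argmax_v P(Y = v | obs) = 3

Enumerate traces; 24 have nonzero weight after conditioning:
  (Z=0, U=3, Y=3, V=0, X=0, W=1) weight 1/180
  (Z=0, U=3, Y=3, V=0, X=0, W=2) weight 1/180
  (Z=0, U=3, Y=3, V=0, X=1, W=1) weight 1/120
  (Z=0, U=3, Y=3, V=0, X=1, W=2) weight 1/120
  (Z=0, U=3, Y=3, V=1, X=0, W=1) weight 1/180
  (Z=0, U=3, Y=3, V=1, X=0, W=2) weight 1/180
  (Z=0, U=3, Y=3, V=1, X=1, W=1) weight 1/120
  (Z=0, U=3, Y=3, V=1, X=1, W=2) weight 1/120
  (Z=1, U=3, Y=2, V=0, X=0, W=1) weight 1/360
  … 15 more
Group by Y:
  weight(Y=2) = 1/24
  weight(Y=3) = 1/12
Total weight = 1/24 + 1/12 = 1/8
P(Y=2 | obs) = 1/24 / 1/8 = 1/3
P(Y=3 | obs) = 1/12 / 1/8 = 2/3
argmax = 3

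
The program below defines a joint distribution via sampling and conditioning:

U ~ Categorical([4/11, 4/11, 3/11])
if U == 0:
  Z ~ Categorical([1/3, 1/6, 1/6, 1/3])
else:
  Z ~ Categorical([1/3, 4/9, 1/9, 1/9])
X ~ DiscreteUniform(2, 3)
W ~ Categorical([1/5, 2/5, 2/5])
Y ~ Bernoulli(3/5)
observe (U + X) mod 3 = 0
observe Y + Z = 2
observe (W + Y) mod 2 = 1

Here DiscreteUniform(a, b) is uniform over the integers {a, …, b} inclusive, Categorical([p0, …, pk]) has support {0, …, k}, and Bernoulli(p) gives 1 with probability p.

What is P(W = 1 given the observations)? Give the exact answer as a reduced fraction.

P(W = 1 | obs) = 20/119

Enumerate traces; 6 have nonzero weight after conditioning:
  (U=0, Z=1, X=3, W=0, Y=1) weight 1/275
  (U=0, Z=1, X=3, W=2, Y=1) weight 2/275
  (U=0, Z=2, X=3, W=1, Y=0) weight 4/825
  (U=1, Z=1, X=2, W=0, Y=1) weight 8/825
  (U=1, Z=1, X=2, W=2, Y=1) weight 16/825
  (U=1, Z=2, X=2, W=1, Y=0) weight 8/2475
Group by W:
  weight(W=0) = 1/75
  weight(W=1) = 4/495
  weight(W=2) = 2/75
Total weight = 1/75 + 4/495 + 2/75 = 119/2475
P(W=0 | obs) = 1/75 / 119/2475 = 33/119
P(W=1 | obs) = 4/495 / 119/2475 = 20/119
P(W=2 | obs) = 2/75 / 119/2475 = 66/119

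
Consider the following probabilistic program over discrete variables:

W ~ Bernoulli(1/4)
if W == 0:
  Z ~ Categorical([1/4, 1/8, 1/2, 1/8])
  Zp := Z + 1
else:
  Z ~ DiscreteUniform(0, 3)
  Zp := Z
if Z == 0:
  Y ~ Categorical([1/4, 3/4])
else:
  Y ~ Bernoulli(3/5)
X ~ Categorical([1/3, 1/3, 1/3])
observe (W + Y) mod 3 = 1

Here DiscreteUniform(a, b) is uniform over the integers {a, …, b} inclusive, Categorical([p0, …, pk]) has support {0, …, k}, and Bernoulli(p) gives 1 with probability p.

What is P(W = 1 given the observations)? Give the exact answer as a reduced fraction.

P(W = 1 | obs) = 29/182

Enumerate traces; 24 have nonzero weight after conditioning:
  (W=0, Z=0, Y=1, X=0) weight 3/64
  (W=0, Z=0, Y=1, X=1) weight 3/64
  (W=0, Z=0, Y=1, X=2) weight 3/64
  (W=0, Z=1, Y=1, X=0) weight 3/160
  (W=0, Z=1, Y=1, X=1) weight 3/160
  (W=0, Z=1, Y=1, X=2) weight 3/160
  (W=0, Z=2, Y=1, X=0) weight 3/40
  (W=0, Z=2, Y=1, X=1) weight 3/40
  (W=1, Z=0, Y=0, X=0) weight 1/192
  … 15 more
Group by W:
  weight(W=0) = 153/320
  weight(W=1) = 29/320
Total weight = 153/320 + 29/320 = 91/160
P(W=0 | obs) = 153/320 / 91/160 = 153/182
P(W=1 | obs) = 29/320 / 91/160 = 29/182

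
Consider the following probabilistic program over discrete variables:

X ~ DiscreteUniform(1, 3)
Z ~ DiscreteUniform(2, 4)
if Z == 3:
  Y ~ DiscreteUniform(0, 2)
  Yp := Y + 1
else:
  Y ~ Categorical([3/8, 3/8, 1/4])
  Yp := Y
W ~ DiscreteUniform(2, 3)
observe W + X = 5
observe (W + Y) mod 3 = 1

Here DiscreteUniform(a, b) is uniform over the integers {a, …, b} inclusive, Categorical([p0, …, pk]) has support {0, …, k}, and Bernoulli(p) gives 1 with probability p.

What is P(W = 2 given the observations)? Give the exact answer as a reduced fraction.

Enumerate traces; 6 have nonzero weight after conditioning:
  (X=2, Z=2, Y=1, W=3) weight 1/48
  (X=2, Z=3, Y=1, W=3) weight 1/54
  (X=2, Z=4, Y=1, W=3) weight 1/48
  (X=3, Z=2, Y=2, W=2) weight 1/72
  (X=3, Z=3, Y=2, W=2) weight 1/54
  (X=3, Z=4, Y=2, W=2) weight 1/72
Group by W:
  weight(W=2) = 5/108
  weight(W=3) = 13/216
Total weight = 5/108 + 13/216 = 23/216
P(W=2 | obs) = 5/108 / 23/216 = 10/23
P(W=3 | obs) = 13/216 / 23/216 = 13/23

P(W = 2 | obs) = 10/23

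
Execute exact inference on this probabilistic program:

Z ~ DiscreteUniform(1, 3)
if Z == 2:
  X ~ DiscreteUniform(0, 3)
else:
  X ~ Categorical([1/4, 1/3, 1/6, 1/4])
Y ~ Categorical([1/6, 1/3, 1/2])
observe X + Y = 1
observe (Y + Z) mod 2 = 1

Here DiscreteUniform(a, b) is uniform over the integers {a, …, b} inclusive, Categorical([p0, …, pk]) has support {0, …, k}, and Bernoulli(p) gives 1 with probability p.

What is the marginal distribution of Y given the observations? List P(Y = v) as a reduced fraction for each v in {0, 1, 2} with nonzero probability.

P(Y=0) = 4/7, P(Y=1) = 3/7

Enumerate traces; 3 have nonzero weight after conditioning:
  (Z=1, X=1, Y=0) weight 1/54
  (Z=2, X=0, Y=1) weight 1/36
  (Z=3, X=1, Y=0) weight 1/54
Group by Y:
  weight(Y=0) = 1/27
  weight(Y=1) = 1/36
Total weight = 1/27 + 1/36 = 7/108
P(Y=0 | obs) = 1/27 / 7/108 = 4/7
P(Y=1 | obs) = 1/36 / 7/108 = 3/7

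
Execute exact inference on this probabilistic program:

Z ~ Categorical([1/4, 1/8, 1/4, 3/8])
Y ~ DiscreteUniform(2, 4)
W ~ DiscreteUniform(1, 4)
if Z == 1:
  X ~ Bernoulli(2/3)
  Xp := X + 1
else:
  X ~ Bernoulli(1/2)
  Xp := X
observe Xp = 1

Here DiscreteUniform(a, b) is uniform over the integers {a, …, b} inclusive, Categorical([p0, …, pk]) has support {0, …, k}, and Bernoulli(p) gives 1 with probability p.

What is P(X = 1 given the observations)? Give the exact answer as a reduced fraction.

P(X = 1 | obs) = 21/23

Enumerate traces; 48 have nonzero weight after conditioning:
  (Z=0, Y=2, W=1, X=1) weight 1/96
  (Z=0, Y=2, W=2, X=1) weight 1/96
  (Z=0, Y=2, W=3, X=1) weight 1/96
  (Z=0, Y=2, W=4, X=1) weight 1/96
  (Z=0, Y=3, W=1, X=1) weight 1/96
  (Z=0, Y=3, W=2, X=1) weight 1/96
  (Z=0, Y=3, W=3, X=1) weight 1/96
  (Z=0, Y=3, W=4, X=1) weight 1/96
  (Z=1, Y=2, W=1, X=0) weight 1/288
  … 39 more
Group by X:
  weight(X=0) = 1/24
  weight(X=1) = 7/16
Total weight = 1/24 + 7/16 = 23/48
P(X=0 | obs) = 1/24 / 23/48 = 2/23
P(X=1 | obs) = 7/16 / 23/48 = 21/23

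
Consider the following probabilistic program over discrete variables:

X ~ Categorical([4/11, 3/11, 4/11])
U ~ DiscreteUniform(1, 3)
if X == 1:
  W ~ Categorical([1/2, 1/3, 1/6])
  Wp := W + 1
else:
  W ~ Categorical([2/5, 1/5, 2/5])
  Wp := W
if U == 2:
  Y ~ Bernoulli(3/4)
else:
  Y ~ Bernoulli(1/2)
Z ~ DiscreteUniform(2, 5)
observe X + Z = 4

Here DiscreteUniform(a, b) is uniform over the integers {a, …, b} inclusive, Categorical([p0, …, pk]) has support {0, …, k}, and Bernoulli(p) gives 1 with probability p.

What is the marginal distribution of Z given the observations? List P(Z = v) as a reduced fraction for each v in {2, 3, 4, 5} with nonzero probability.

P(Z=2) = 4/11, P(Z=3) = 3/11, P(Z=4) = 4/11

Enumerate traces; 54 have nonzero weight after conditioning:
  (X=0, U=1, W=0, Y=0, Z=4) weight 1/165
  (X=0, U=1, W=0, Y=1, Z=4) weight 1/165
  (X=0, U=1, W=1, Y=0, Z=4) weight 1/330
  (X=0, U=1, W=1, Y=1, Z=4) weight 1/330
  (X=0, U=1, W=2, Y=0, Z=4) weight 1/165
  (X=0, U=1, W=2, Y=1, Z=4) weight 1/165
  (X=0, U=2, W=0, Y=0, Z=4) weight 1/330
  (X=0, U=2, W=0, Y=1, Z=4) weight 1/110
  (X=1, U=1, W=0, Y=0, Z=3) weight 1/176
  (X=2, U=1, W=0, Y=0, Z=2) weight 1/165
  … 44 more
Group by Z:
  weight(Z=2) = 1/11
  weight(Z=3) = 3/44
  weight(Z=4) = 1/11
Total weight = 1/11 + 3/44 + 1/11 = 1/4
P(Z=2 | obs) = 1/11 / 1/4 = 4/11
P(Z=3 | obs) = 3/44 / 1/4 = 3/11
P(Z=4 | obs) = 1/11 / 1/4 = 4/11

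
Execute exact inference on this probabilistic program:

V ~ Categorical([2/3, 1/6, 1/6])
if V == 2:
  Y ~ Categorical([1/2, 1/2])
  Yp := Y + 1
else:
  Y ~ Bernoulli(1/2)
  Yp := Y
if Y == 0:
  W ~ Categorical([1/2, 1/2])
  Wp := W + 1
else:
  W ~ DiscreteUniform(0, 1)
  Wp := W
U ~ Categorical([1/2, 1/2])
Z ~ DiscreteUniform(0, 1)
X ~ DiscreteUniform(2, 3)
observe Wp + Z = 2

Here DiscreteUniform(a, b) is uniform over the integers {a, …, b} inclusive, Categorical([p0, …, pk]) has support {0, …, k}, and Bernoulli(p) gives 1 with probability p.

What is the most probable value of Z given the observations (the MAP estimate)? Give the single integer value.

Enumerate traces; 36 have nonzero weight after conditioning:
  (V=0, Y=0, W=0, U=0, Z=1, X=2) weight 1/48
  (V=0, Y=0, W=0, U=0, Z=1, X=3) weight 1/48
  (V=0, Y=0, W=0, U=1, Z=1, X=2) weight 1/48
  (V=0, Y=0, W=0, U=1, Z=1, X=3) weight 1/48
  (V=0, Y=0, W=1, U=0, Z=0, X=2) weight 1/48
  (V=0, Y=0, W=1, U=0, Z=0, X=3) weight 1/48
  (V=0, Y=0, W=1, U=1, Z=0, X=2) weight 1/48
  (V=0, Y=0, W=1, U=1, Z=0, X=3) weight 1/48
  … 28 more
Group by Z:
  weight(Z=0) = 1/8
  weight(Z=1) = 1/4
Total weight = 1/8 + 1/4 = 3/8
P(Z=0 | obs) = 1/8 / 3/8 = 1/3
P(Z=1 | obs) = 1/4 / 3/8 = 2/3
argmax = 1

argmax_v P(Z = v | obs) = 1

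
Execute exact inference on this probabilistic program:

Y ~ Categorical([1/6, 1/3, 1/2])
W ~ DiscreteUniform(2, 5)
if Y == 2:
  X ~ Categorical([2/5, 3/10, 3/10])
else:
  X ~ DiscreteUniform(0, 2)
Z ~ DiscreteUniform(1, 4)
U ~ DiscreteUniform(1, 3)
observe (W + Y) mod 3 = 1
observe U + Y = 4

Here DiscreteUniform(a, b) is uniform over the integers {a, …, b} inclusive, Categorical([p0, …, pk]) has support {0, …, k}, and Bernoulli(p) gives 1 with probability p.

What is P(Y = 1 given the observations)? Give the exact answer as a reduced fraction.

Enumerate traces; 36 have nonzero weight after conditioning:
  (Y=1, W=3, X=0, Z=1, U=3) weight 1/432
  (Y=1, W=3, X=0, Z=2, U=3) weight 1/432
  (Y=1, W=3, X=0, Z=3, U=3) weight 1/432
  (Y=1, W=3, X=0, Z=4, U=3) weight 1/432
  (Y=1, W=3, X=1, Z=1, U=3) weight 1/432
  (Y=1, W=3, X=1, Z=2, U=3) weight 1/432
  (Y=1, W=3, X=1, Z=3, U=3) weight 1/432
  (Y=1, W=3, X=1, Z=4, U=3) weight 1/432
  (Y=2, W=2, X=0, Z=1, U=2) weight 1/240
  … 27 more
Group by Y:
  weight(Y=1) = 1/36
  weight(Y=2) = 1/12
Total weight = 1/36 + 1/12 = 1/9
P(Y=1 | obs) = 1/36 / 1/9 = 1/4
P(Y=2 | obs) = 1/12 / 1/9 = 3/4

P(Y = 1 | obs) = 1/4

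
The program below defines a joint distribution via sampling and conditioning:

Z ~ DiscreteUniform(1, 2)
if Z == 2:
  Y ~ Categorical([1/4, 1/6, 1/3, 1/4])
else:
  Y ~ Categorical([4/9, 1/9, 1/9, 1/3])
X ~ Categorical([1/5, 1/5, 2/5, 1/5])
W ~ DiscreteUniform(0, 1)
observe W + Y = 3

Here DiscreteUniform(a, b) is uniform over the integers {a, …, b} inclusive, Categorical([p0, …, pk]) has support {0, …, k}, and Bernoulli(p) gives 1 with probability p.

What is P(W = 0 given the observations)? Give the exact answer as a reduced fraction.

P(W = 0 | obs) = 21/37

Enumerate traces; 16 have nonzero weight after conditioning:
  (Z=1, Y=2, X=0, W=1) weight 1/180
  (Z=1, Y=2, X=1, W=1) weight 1/180
  (Z=1, Y=2, X=2, W=1) weight 1/90
  (Z=1, Y=2, X=3, W=1) weight 1/180
  (Z=1, Y=3, X=0, W=0) weight 1/60
  (Z=1, Y=3, X=1, W=0) weight 1/60
  (Z=1, Y=3, X=2, W=0) weight 1/30
  (Z=1, Y=3, X=3, W=0) weight 1/60
  … 8 more
Group by W:
  weight(W=0) = 7/48
  weight(W=1) = 1/9
Total weight = 7/48 + 1/9 = 37/144
P(W=0 | obs) = 7/48 / 37/144 = 21/37
P(W=1 | obs) = 1/9 / 37/144 = 16/37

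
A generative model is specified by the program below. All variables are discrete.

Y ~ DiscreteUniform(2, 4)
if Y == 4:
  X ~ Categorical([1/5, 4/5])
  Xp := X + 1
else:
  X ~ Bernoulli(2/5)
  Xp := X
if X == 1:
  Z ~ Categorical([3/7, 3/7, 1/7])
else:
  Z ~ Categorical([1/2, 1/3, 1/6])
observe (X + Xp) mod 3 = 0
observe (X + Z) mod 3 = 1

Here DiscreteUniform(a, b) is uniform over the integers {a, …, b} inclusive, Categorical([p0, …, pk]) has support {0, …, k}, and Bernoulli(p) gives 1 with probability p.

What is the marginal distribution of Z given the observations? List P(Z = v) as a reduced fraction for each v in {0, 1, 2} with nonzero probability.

Enumerate traces; 3 have nonzero weight after conditioning:
  (Y=2, X=0, Z=1) weight 1/15
  (Y=3, X=0, Z=1) weight 1/15
  (Y=4, X=1, Z=0) weight 4/35
Group by Z:
  weight(Z=0) = 4/35
  weight(Z=1) = 2/15
Total weight = 4/35 + 2/15 = 26/105
P(Z=0 | obs) = 4/35 / 26/105 = 6/13
P(Z=1 | obs) = 2/15 / 26/105 = 7/13

P(Z=0) = 6/13, P(Z=1) = 7/13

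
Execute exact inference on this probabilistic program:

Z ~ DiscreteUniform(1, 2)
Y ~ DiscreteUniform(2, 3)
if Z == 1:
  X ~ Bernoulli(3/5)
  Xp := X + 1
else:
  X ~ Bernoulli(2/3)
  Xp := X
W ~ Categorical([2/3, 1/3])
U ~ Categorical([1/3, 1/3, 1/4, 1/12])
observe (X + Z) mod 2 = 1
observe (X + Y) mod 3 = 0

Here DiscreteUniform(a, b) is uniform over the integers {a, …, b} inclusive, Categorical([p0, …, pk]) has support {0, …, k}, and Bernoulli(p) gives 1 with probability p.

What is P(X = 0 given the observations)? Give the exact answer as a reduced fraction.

Enumerate traces; 16 have nonzero weight after conditioning:
  (Z=1, Y=3, X=0, W=0, U=0) weight 1/45
  (Z=1, Y=3, X=0, W=0, U=1) weight 1/45
  (Z=1, Y=3, X=0, W=0, U=2) weight 1/60
  (Z=1, Y=3, X=0, W=0, U=3) weight 1/180
  (Z=1, Y=3, X=0, W=1, U=0) weight 1/90
  (Z=1, Y=3, X=0, W=1, U=1) weight 1/90
  (Z=1, Y=3, X=0, W=1, U=2) weight 1/120
  (Z=1, Y=3, X=0, W=1, U=3) weight 1/360
  (Z=2, Y=2, X=1, W=0, U=0) weight 1/27
  … 7 more
Group by X:
  weight(X=0) = 1/10
  weight(X=1) = 1/6
Total weight = 1/10 + 1/6 = 4/15
P(X=0 | obs) = 1/10 / 4/15 = 3/8
P(X=1 | obs) = 1/6 / 4/15 = 5/8

P(X = 0 | obs) = 3/8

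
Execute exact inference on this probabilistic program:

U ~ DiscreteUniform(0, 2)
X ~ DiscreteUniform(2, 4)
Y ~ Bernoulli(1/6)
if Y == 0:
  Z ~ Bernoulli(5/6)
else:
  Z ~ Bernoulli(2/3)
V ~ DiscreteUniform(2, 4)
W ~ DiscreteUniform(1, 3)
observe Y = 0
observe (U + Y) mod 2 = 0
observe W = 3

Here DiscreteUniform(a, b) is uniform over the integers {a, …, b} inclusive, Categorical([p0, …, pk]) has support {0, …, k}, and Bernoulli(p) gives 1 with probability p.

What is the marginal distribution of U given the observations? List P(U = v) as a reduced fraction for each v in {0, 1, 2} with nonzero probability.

Enumerate traces; 36 have nonzero weight after conditioning:
  (U=0, X=2, Y=0, Z=0, V=2, W=3) weight 5/2916
  (U=0, X=2, Y=0, Z=0, V=3, W=3) weight 5/2916
  (U=0, X=2, Y=0, Z=0, V=4, W=3) weight 5/2916
  (U=0, X=2, Y=0, Z=1, V=2, W=3) weight 25/2916
  (U=0, X=2, Y=0, Z=1, V=3, W=3) weight 25/2916
  (U=0, X=2, Y=0, Z=1, V=4, W=3) weight 25/2916
  (U=0, X=3, Y=0, Z=0, V=2, W=3) weight 5/2916
  (U=0, X=3, Y=0, Z=0, V=3, W=3) weight 5/2916
  (U=2, X=2, Y=0, Z=0, V=2, W=3) weight 5/2916
  … 27 more
Group by U:
  weight(U=0) = 5/54
  weight(U=2) = 5/54
Total weight = 5/54 + 5/54 = 5/27
P(U=0 | obs) = 5/54 / 5/27 = 1/2
P(U=2 | obs) = 5/54 / 5/27 = 1/2

P(U=0) = 1/2, P(U=2) = 1/2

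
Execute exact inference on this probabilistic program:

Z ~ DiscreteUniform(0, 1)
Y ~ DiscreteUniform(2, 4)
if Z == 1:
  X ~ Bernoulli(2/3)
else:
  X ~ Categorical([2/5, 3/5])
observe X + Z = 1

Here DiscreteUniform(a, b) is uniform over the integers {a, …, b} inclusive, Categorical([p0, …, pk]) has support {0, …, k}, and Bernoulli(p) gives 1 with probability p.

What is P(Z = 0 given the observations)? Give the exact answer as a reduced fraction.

P(Z = 0 | obs) = 9/14

Enumerate traces; 6 have nonzero weight after conditioning:
  (Z=0, Y=2, X=1) weight 1/10
  (Z=0, Y=3, X=1) weight 1/10
  (Z=0, Y=4, X=1) weight 1/10
  (Z=1, Y=2, X=0) weight 1/18
  (Z=1, Y=3, X=0) weight 1/18
  (Z=1, Y=4, X=0) weight 1/18
Group by Z:
  weight(Z=0) = 3/10
  weight(Z=1) = 1/6
Total weight = 3/10 + 1/6 = 7/15
P(Z=0 | obs) = 3/10 / 7/15 = 9/14
P(Z=1 | obs) = 1/6 / 7/15 = 5/14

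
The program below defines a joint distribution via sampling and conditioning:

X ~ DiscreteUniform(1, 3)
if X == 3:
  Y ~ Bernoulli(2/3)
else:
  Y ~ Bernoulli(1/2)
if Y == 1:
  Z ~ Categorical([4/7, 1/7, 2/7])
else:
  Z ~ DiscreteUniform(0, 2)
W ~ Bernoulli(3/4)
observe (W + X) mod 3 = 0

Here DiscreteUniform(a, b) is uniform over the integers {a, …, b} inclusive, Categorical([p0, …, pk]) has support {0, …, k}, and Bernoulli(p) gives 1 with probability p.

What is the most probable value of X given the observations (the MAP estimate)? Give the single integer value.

argmax_v P(X = v | obs) = 2

Enumerate traces; 12 have nonzero weight after conditioning:
  (X=2, Y=0, Z=0, W=1) weight 1/24
  (X=2, Y=0, Z=1, W=1) weight 1/24
  (X=2, Y=0, Z=2, W=1) weight 1/24
  (X=2, Y=1, Z=0, W=1) weight 1/14
  (X=2, Y=1, Z=1, W=1) weight 1/56
  (X=2, Y=1, Z=2, W=1) weight 1/28
  (X=3, Y=0, Z=0, W=0) weight 1/108
  (X=3, Y=0, Z=1, W=0) weight 1/108
  … 4 more
Group by X:
  weight(X=2) = 1/4
  weight(X=3) = 1/12
Total weight = 1/4 + 1/12 = 1/3
P(X=2 | obs) = 1/4 / 1/3 = 3/4
P(X=3 | obs) = 1/12 / 1/3 = 1/4
argmax = 2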